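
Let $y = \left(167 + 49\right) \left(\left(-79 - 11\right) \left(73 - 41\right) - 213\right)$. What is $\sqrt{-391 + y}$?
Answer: $i \sqrt{668479} \approx 817.61 i$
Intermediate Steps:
$y = -668088$ ($y = 216 \left(\left(-90\right) 32 - 213\right) = 216 \left(-2880 - 213\right) = 216 \left(-3093\right) = -668088$)
$\sqrt{-391 + y} = \sqrt{-391 - 668088} = \sqrt{-668479} = i \sqrt{668479}$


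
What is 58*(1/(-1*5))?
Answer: -58/5 ≈ -11.600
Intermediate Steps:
58*(1/(-1*5)) = 58*(-1*⅕) = 58*(-⅕) = -58/5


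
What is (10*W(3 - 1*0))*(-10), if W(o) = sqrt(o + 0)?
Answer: -100*sqrt(3) ≈ -173.21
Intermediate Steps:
W(o) = sqrt(o)
(10*W(3 - 1*0))*(-10) = (10*sqrt(3 - 1*0))*(-10) = (10*sqrt(3 + 0))*(-10) = (10*sqrt(3))*(-10) = -100*sqrt(3)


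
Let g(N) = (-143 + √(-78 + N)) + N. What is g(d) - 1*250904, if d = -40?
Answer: -251087 + I*√118 ≈ -2.5109e+5 + 10.863*I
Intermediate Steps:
g(N) = -143 + N + √(-78 + N)
g(d) - 1*250904 = (-143 - 40 + √(-78 - 40)) - 1*250904 = (-143 - 40 + √(-118)) - 250904 = (-143 - 40 + I*√118) - 250904 = (-183 + I*√118) - 250904 = -251087 + I*√118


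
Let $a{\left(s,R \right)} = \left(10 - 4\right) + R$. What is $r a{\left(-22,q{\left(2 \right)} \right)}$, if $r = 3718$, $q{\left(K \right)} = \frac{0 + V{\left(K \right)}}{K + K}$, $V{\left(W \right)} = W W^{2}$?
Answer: $29744$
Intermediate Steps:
$V{\left(W \right)} = W^{3}$
$q{\left(K \right)} = \frac{K^{2}}{2}$ ($q{\left(K \right)} = \frac{0 + K^{3}}{K + K} = \frac{K^{3}}{2 K} = K^{3} \frac{1}{2 K} = \frac{K^{2}}{2}$)
$a{\left(s,R \right)} = 6 + R$
$r a{\left(-22,q{\left(2 \right)} \right)} = 3718 \left(6 + \frac{2^{2}}{2}\right) = 3718 \left(6 + \frac{1}{2} \cdot 4\right) = 3718 \left(6 + 2\right) = 3718 \cdot 8 = 29744$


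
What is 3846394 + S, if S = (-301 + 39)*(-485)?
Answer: 3973464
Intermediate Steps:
S = 127070 (S = -262*(-485) = 127070)
3846394 + S = 3846394 + 127070 = 3973464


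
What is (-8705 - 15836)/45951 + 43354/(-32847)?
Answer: -932752627/503117499 ≈ -1.8539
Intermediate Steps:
(-8705 - 15836)/45951 + 43354/(-32847) = -24541*1/45951 + 43354*(-1/32847) = -24541/45951 - 43354/32847 = -932752627/503117499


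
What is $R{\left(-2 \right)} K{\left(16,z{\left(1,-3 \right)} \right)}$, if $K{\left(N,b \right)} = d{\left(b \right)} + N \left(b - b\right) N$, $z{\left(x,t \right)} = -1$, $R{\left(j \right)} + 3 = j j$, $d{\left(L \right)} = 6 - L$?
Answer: $7$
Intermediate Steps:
$R{\left(j \right)} = -3 + j^{2}$ ($R{\left(j \right)} = -3 + j j = -3 + j^{2}$)
$K{\left(N,b \right)} = 6 - b$ ($K{\left(N,b \right)} = \left(6 - b\right) + N \left(b - b\right) N = \left(6 - b\right) + N 0 N = \left(6 - b\right) + N 0 = \left(6 - b\right) + 0 = 6 - b$)
$R{\left(-2 \right)} K{\left(16,z{\left(1,-3 \right)} \right)} = \left(-3 + \left(-2\right)^{2}\right) \left(6 - -1\right) = \left(-3 + 4\right) \left(6 + 1\right) = 1 \cdot 7 = 7$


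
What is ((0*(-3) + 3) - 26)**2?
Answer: 529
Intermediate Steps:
((0*(-3) + 3) - 26)**2 = ((0 + 3) - 26)**2 = (3 - 26)**2 = (-23)**2 = 529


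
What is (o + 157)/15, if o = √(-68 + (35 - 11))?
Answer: 157/15 + 2*I*√11/15 ≈ 10.467 + 0.44222*I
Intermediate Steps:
o = 2*I*√11 (o = √(-68 + 24) = √(-44) = 2*I*√11 ≈ 6.6332*I)
(o + 157)/15 = (2*I*√11 + 157)/15 = (157 + 2*I*√11)*(1/15) = 157/15 + 2*I*√11/15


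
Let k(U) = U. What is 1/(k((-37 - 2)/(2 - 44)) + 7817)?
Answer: 14/109451 ≈ 0.00012791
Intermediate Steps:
1/(k((-37 - 2)/(2 - 44)) + 7817) = 1/((-37 - 2)/(2 - 44) + 7817) = 1/(-39/(-42) + 7817) = 1/(-39*(-1/42) + 7817) = 1/(13/14 + 7817) = 1/(109451/14) = 14/109451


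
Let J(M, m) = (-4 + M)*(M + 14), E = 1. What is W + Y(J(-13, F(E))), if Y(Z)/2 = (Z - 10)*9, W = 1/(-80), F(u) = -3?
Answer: -38881/80 ≈ -486.01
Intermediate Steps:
J(M, m) = (-4 + M)*(14 + M)
W = -1/80 ≈ -0.012500
Y(Z) = -180 + 18*Z (Y(Z) = 2*((Z - 10)*9) = 2*((-10 + Z)*9) = 2*(-90 + 9*Z) = -180 + 18*Z)
W + Y(J(-13, F(E))) = -1/80 + (-180 + 18*(-56 + (-13)**2 + 10*(-13))) = -1/80 + (-180 + 18*(-56 + 169 - 130)) = -1/80 + (-180 + 18*(-17)) = -1/80 + (-180 - 306) = -1/80 - 486 = -38881/80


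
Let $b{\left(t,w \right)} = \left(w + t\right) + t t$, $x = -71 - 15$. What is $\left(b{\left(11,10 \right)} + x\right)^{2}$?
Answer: $3136$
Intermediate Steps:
$x = -86$ ($x = -71 - 15 = -86$)
$b{\left(t,w \right)} = t + w + t^{2}$ ($b{\left(t,w \right)} = \left(t + w\right) + t^{2} = t + w + t^{2}$)
$\left(b{\left(11,10 \right)} + x\right)^{2} = \left(\left(11 + 10 + 11^{2}\right) - 86\right)^{2} = \left(\left(11 + 10 + 121\right) - 86\right)^{2} = \left(142 - 86\right)^{2} = 56^{2} = 3136$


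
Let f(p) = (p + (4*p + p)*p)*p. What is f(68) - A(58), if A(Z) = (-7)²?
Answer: 1576735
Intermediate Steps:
A(Z) = 49
f(p) = p*(p + 5*p²) (f(p) = (p + (5*p)*p)*p = (p + 5*p²)*p = p*(p + 5*p²))
f(68) - A(58) = 68²*(1 + 5*68) - 1*49 = 4624*(1 + 340) - 49 = 4624*341 - 49 = 1576784 - 49 = 1576735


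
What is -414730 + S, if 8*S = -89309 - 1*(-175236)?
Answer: -3231913/8 ≈ -4.0399e+5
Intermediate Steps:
S = 85927/8 (S = (-89309 - 1*(-175236))/8 = (-89309 + 175236)/8 = (⅛)*85927 = 85927/8 ≈ 10741.)
-414730 + S = -414730 + 85927/8 = -3231913/8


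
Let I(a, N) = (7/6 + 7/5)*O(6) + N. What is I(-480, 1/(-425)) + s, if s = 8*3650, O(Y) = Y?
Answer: 12416544/425 ≈ 29215.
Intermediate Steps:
I(a, N) = 77/5 + N (I(a, N) = (7/6 + 7/5)*6 + N = (77/30)*6 + N = 77/5 + N)
s = 29200
I(-480, 1/(-425)) + s = (77/5 + 1/(-425)) + 29200 = (77/5 - 1/425) + 29200 = 6544/425 + 29200 = 12416544/425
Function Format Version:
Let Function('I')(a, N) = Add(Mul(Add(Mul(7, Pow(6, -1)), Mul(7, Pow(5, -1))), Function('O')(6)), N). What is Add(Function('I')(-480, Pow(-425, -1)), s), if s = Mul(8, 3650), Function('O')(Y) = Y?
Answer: Rational(12416544, 425) ≈ 29215.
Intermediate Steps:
Function('I')(a, N) = Add(Rational(77, 5), N) (Function('I')(a, N) = Add(Mul(Add(Mul(7, Pow(6, -1)), Mul(7, Pow(5, -1))), 6), N) = Add(Mul(Add(Mul(7, Rational(1, 6)), Mul(7, Rational(1, 5))), 6), N) = Add(Mul(Add(Rational(7, 6), Rational(7, 5)), 6), N) = Add(Mul(Rational(77, 30), 6), N) = Add(Rational(77, 5), N))
s = 29200
Add(Function('I')(-480, Pow(-425, -1)), s) = Add(Add(Rational(77, 5), Pow(-425, -1)), 29200) = Add(Add(Rational(77, 5), Rational(-1, 425)), 29200) = Add(Rational(6544, 425), 29200) = Rational(12416544, 425)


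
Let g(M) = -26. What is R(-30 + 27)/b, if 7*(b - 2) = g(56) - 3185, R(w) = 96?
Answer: -672/3197 ≈ -0.21020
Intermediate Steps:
b = -3197/7 (b = 2 + (-26 - 3185)/7 = 2 + (1/7)*(-3211) = 2 - 3211/7 = -3197/7 ≈ -456.71)
R(-30 + 27)/b = 96/(-3197/7) = 96*(-7/3197) = -672/3197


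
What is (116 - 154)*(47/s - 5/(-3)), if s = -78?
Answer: -1577/39 ≈ -40.436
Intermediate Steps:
(116 - 154)*(47/s - 5/(-3)) = (116 - 154)*(47/(-78) - 5/(-3)) = -38*(47*(-1/78) - 5*(-1/3)) = -38*(-47/78 + 5/3) = -38*83/78 = -1577/39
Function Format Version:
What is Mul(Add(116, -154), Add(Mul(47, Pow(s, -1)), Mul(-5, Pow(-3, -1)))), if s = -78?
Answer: Rational(-1577, 39) ≈ -40.436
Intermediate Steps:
Mul(Add(116, -154), Add(Mul(47, Pow(s, -1)), Mul(-5, Pow(-3, -1)))) = Mul(Add(116, -154), Add(Mul(47, Pow(-78, -1)), Mul(-5, Pow(-3, -1)))) = Mul(-38, Add(Mul(47, Rational(-1, 78)), Mul(-5, Rational(-1, 3)))) = Mul(-38, Add(Rational(-47, 78), Rational(5, 3))) = Mul(-38, Rational(83, 78)) = Rational(-1577, 39)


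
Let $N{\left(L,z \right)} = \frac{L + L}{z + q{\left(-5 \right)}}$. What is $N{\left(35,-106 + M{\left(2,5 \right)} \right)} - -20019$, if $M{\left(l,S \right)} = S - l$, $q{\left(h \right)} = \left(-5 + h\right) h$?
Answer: $\frac{1060937}{53} \approx 20018.0$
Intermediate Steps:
$q{\left(h \right)} = h \left(-5 + h\right)$
$N{\left(L,z \right)} = \frac{2 L}{50 + z}$ ($N{\left(L,z \right)} = \frac{L + L}{z - 5 \left(-5 - 5\right)} = \frac{2 L}{z - -50} = \frac{2 L}{z + 50} = \frac{2 L}{50 + z}$)
$N{\left(35,-106 + M{\left(2,5 \right)} \right)} - -20019 = 2 \cdot 35 \frac{1}{50 + \left(-106 + \left(5 - 2\right)\right)} - -20019 = 2 \cdot 35 \frac{1}{50 + \left(-106 + \left(5 - 2\right)\right)} + 20019 = 2 \cdot 35 \frac{1}{50 + \left(-106 + 3\right)} + 20019 = 2 \cdot 35 \frac{1}{50 - 103} + 20019 = 2 \cdot 35 \frac{1}{-53} + 20019 = 2 \cdot 35 \left(- \frac{1}{53}\right) + 20019 = - \frac{70}{53} + 20019 = \frac{1060937}{53}$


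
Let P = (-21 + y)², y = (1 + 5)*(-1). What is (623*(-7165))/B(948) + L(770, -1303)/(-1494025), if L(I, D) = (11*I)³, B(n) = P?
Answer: -17985701387675/43565769 ≈ -4.1284e+5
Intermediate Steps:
y = -6 (y = 6*(-1) = -6)
P = 729 (P = (-21 - 6)² = (-27)² = 729)
B(n) = 729
L(I, D) = 1331*I³
(623*(-7165))/B(948) + L(770, -1303)/(-1494025) = (623*(-7165))/729 + (1331*770³)/(-1494025) = -4463795*1/729 + (1331*456533000)*(-1/1494025) = -4463795/729 + 607645423000*(-1/1494025) = -4463795/729 - 24305816920/59761 = -17985701387675/43565769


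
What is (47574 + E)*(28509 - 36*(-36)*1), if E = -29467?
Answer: 539679135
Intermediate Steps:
(47574 + E)*(28509 - 36*(-36)*1) = (47574 - 29467)*(28509 - 36*(-36)*1) = 18107*(28509 + 1296*1) = 18107*(28509 + 1296) = 18107*29805 = 539679135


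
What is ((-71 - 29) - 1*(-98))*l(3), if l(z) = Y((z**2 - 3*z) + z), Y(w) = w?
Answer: -6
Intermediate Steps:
l(z) = z**2 - 2*z (l(z) = (z**2 - 3*z) + z = z**2 - 2*z)
((-71 - 29) - 1*(-98))*l(3) = ((-71 - 29) - 1*(-98))*(3*(-2 + 3)) = (-100 + 98)*(3*1) = -2*3 = -6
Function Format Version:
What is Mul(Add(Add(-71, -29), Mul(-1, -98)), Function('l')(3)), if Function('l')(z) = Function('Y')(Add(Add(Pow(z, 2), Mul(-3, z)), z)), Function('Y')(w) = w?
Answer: -6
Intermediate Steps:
Function('l')(z) = Add(Pow(z, 2), Mul(-2, z)) (Function('l')(z) = Add(Add(Pow(z, 2), Mul(-3, z)), z) = Add(Pow(z, 2), Mul(-2, z)))
Mul(Add(Add(-71, -29), Mul(-1, -98)), Function('l')(3)) = Mul(Add(Add(-71, -29), Mul(-1, -98)), Mul(3, Add(-2, 3))) = Mul(Add(-100, 98), Mul(3, 1)) = Mul(-2, 3) = -6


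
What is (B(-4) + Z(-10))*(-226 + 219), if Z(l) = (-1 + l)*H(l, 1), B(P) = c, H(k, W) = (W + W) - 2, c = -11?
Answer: 77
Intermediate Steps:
H(k, W) = -2 + 2*W (H(k, W) = 2*W - 2 = -2 + 2*W)
B(P) = -11
Z(l) = 0 (Z(l) = (-1 + l)*(-2 + 2*1) = (-1 + l)*(-2 + 2) = (-1 + l)*0 = 0)
(B(-4) + Z(-10))*(-226 + 219) = (-11 + 0)*(-226 + 219) = -11*(-7) = 77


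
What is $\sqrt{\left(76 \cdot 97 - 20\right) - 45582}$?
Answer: $i \sqrt{38230} \approx 195.52 i$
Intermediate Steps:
$\sqrt{\left(76 \cdot 97 - 20\right) - 45582} = \sqrt{\left(7372 - 20\right) - 45582} = \sqrt{7352 - 45582} = \sqrt{-38230} = i \sqrt{38230}$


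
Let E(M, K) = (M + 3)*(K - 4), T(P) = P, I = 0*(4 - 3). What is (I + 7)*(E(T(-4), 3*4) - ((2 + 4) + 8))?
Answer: -154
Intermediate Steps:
I = 0 (I = 0*1 = 0)
E(M, K) = (-4 + K)*(3 + M) (E(M, K) = (3 + M)*(-4 + K) = (-4 + K)*(3 + M))
(I + 7)*(E(T(-4), 3*4) - ((2 + 4) + 8)) = (0 + 7)*((-12 - 4*(-4) + 3*(3*4) + (3*4)*(-4)) - ((2 + 4) + 8)) = 7*((-12 + 16 + 3*12 + 12*(-4)) - (6 + 8)) = 7*((-12 + 16 + 36 - 48) - 1*14) = 7*(-8 - 14) = 7*(-22) = -154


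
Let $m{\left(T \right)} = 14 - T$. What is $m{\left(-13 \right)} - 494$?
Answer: $-467$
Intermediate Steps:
$m{\left(-13 \right)} - 494 = \left(14 - -13\right) - 494 = \left(14 + 13\right) - 494 = 27 - 494 = -467$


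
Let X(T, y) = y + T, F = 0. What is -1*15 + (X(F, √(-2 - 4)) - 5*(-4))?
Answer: 5 + I*√6 ≈ 5.0 + 2.4495*I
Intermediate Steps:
X(T, y) = T + y
-1*15 + (X(F, √(-2 - 4)) - 5*(-4)) = -1*15 + ((0 + √(-2 - 4)) - 5*(-4)) = -15 + ((0 + √(-6)) + 20) = -15 + ((0 + I*√6) + 20) = -15 + (I*√6 + 20) = -15 + (20 + I*√6) = 5 + I*√6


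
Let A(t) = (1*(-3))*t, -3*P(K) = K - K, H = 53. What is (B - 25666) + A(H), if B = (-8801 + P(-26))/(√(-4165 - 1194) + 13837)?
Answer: -4944781020037/191467928 + 8801*I*√5359/191467928 ≈ -25826.0 + 0.0033649*I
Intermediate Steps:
P(K) = 0 (P(K) = -(K - K)/3 = -⅓*0 = 0)
A(t) = -3*t
B = -8801/(13837 + I*√5359) (B = (-8801 + 0)/(√(-4165 - 1194) + 13837) = -8801/(√(-5359) + 13837) = -8801/(I*√5359 + 13837) = -8801/(13837 + I*√5359) ≈ -0.63603 + 0.0033649*I)
(B - 25666) + A(H) = ((-121779437/191467928 + 8801*I*√5359/191467928) - 25666) - 3*53 = (-4914337619485/191467928 + 8801*I*√5359/191467928) - 159 = -4944781020037/191467928 + 8801*I*√5359/191467928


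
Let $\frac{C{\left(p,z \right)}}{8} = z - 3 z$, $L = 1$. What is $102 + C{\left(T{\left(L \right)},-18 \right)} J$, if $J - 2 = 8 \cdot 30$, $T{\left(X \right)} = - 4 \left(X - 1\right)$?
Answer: $69798$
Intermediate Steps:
$T{\left(X \right)} = 4 - 4 X$ ($T{\left(X \right)} = - 4 \left(-1 + X\right) = 4 - 4 X$)
$C{\left(p,z \right)} = - 16 z$ ($C{\left(p,z \right)} = 8 \left(z - 3 z\right) = 8 \left(- 2 z\right) = - 16 z$)
$J = 242$ ($J = 2 + 8 \cdot 30 = 2 + 240 = 242$)
$102 + C{\left(T{\left(L \right)},-18 \right)} J = 102 + \left(-16\right) \left(-18\right) 242 = 102 + 288 \cdot 242 = 102 + 69696 = 69798$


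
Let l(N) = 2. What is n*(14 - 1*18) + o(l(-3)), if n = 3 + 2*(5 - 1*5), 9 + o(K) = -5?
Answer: -26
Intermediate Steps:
o(K) = -14 (o(K) = -9 - 5 = -14)
n = 3 (n = 3 + 2*(5 - 5) = 3 + 2*0 = 3 + 0 = 3)
n*(14 - 1*18) + o(l(-3)) = 3*(14 - 1*18) - 14 = 3*(14 - 18) - 14 = 3*(-4) - 14 = -12 - 14 = -26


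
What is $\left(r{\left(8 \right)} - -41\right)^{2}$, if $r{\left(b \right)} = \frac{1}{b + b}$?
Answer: $\frac{431649}{256} \approx 1686.1$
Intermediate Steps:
$r{\left(b \right)} = \frac{1}{2 b}$
$\left(r{\left(8 \right)} - -41\right)^{2} = \left(\frac{1}{2 \cdot 8} - -41\right)^{2} = \left(\frac{1}{2} \cdot \frac{1}{8} + \left(-8 + 49\right)\right)^{2} = \left(\frac{1}{16} + 41\right)^{2} = \left(\frac{657}{16}\right)^{2} = \frac{431649}{256}$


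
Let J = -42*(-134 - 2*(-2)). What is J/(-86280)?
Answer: -91/1438 ≈ -0.063282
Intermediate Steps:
J = 5460 (J = -42*(-134 + 4) = -42*(-130) = 5460)
J/(-86280) = 5460/(-86280) = 5460*(-1/86280) = -91/1438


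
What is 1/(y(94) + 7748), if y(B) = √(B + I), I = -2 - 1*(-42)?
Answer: 3874/30015685 - √134/60031370 ≈ 0.00012887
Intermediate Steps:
I = 40 (I = -2 + 42 = 40)
y(B) = √(40 + B) (y(B) = √(B + 40) = √(40 + B))
1/(y(94) + 7748) = 1/(√(40 + 94) + 7748) = 1/(√134 + 7748) = 1/(7748 + √134)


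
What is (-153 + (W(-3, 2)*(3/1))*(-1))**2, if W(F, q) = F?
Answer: 20736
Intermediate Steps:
(-153 + (W(-3, 2)*(3/1))*(-1))**2 = (-153 - 9/1*(-1))**2 = (-153 - 9*(-1))**2 = (-153 + 9)**2 = (-144)**2 = 20736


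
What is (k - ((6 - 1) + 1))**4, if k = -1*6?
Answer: 20736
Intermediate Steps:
k = -6
(k - ((6 - 1) + 1))**4 = (-6 - ((6 - 1) + 1))**4 = (-6 - (5 + 1))**4 = (-6 - 1*6)**4 = (-6 - 6)**4 = (-12)**4 = 20736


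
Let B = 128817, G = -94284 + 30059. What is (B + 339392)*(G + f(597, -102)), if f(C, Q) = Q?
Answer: -30118480343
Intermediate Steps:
G = -64225
(B + 339392)*(G + f(597, -102)) = (128817 + 339392)*(-64225 - 102) = 468209*(-64327) = -30118480343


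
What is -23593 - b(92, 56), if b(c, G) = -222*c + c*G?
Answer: -8321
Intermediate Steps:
b(c, G) = -222*c + G*c
-23593 - b(92, 56) = -23593 - 92*(-222 + 56) = -23593 - 92*(-166) = -23593 - 1*(-15272) = -23593 + 15272 = -8321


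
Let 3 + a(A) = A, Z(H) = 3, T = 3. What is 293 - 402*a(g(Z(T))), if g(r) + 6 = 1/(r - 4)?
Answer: 4313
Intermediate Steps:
g(r) = -6 + 1/(-4 + r) (g(r) = -6 + 1/(r - 4) = -6 + 1/(-4 + r))
a(A) = -3 + A
293 - 402*a(g(Z(T))) = 293 - 402*(-3 + (25 - 6*3)/(-4 + 3)) = 293 - 402*(-3 + (25 - 18)/(-1)) = 293 - 402*(-3 - 1*7) = 293 - 402*(-3 - 7) = 293 - 402*(-10) = 293 + 4020 = 4313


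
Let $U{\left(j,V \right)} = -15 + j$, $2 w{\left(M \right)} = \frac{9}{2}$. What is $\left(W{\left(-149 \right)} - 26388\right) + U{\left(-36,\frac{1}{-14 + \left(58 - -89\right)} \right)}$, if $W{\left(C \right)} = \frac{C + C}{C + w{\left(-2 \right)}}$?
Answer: $- \frac{15518501}{587} \approx -26437.0$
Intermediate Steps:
$w{\left(M \right)} = \frac{9}{4}$ ($w{\left(M \right)} = \frac{9 \cdot \frac{1}{2}}{2} = \frac{1}{2} \cdot \frac{9}{2} = \frac{9}{4}$)
$W{\left(C \right)} = \frac{2 C}{\frac{9}{4} + C}$ ($W{\left(C \right)} = \frac{C + C}{C + \frac{9}{4}} = \frac{2 C}{\frac{9}{4} + C}$)
$\left(W{\left(-149 \right)} - 26388\right) + U{\left(-36,\frac{1}{-14 + \left(58 - -89\right)} \right)} = \left(8 \left(-149\right) \frac{1}{9 + 4 \left(-149\right)} - 26388\right) - 51 = \left(8 \left(-149\right) \frac{1}{9 - 596} - 26388\right) - 51 = \left(8 \left(-149\right) \frac{1}{-587} - 26388\right) - 51 = \left(8 \left(-149\right) \left(- \frac{1}{587}\right) - 26388\right) - 51 = \left(\frac{1192}{587} - 26388\right) - 51 = - \frac{15488564}{587} - 51 = - \frac{15518501}{587}$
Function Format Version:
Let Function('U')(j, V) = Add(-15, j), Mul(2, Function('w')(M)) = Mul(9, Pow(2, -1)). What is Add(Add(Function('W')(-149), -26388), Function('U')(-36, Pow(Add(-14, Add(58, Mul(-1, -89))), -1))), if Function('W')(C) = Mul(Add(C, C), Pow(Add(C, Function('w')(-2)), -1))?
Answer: Rational(-15518501, 587) ≈ -26437.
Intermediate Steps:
Function('w')(M) = Rational(9, 4) (Function('w')(M) = Mul(Rational(1, 2), Mul(9, Pow(2, -1))) = Mul(Rational(1, 2), Mul(9, Rational(1, 2))) = Mul(Rational(1, 2), Rational(9, 2)) = Rational(9, 4))
Function('W')(C) = Mul(2, C, Pow(Add(Rational(9, 4), C), -1)) (Function('W')(C) = Mul(Add(C, C), Pow(Add(C, Rational(9, 4)), -1)) = Mul(Mul(2, C), Pow(Add(Rational(9, 4), C), -1)) = Mul(2, C, Pow(Add(Rational(9, 4), C), -1)))
Add(Add(Function('W')(-149), -26388), Function('U')(-36, Pow(Add(-14, Add(58, Mul(-1, -89))), -1))) = Add(Add(Mul(8, -149, Pow(Add(9, Mul(4, -149)), -1)), -26388), Add(-15, -36)) = Add(Add(Mul(8, -149, Pow(Add(9, -596), -1)), -26388), -51) = Add(Add(Mul(8, -149, Pow(-587, -1)), -26388), -51) = Add(Add(Mul(8, -149, Rational(-1, 587)), -26388), -51) = Add(Add(Rational(1192, 587), -26388), -51) = Add(Rational(-15488564, 587), -51) = Rational(-15518501, 587)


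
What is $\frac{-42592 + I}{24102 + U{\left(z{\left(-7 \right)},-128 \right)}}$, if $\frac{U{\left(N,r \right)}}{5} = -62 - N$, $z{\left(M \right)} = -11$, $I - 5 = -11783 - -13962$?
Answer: $- \frac{40408}{23847} \approx -1.6945$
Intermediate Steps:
$I = 2184$ ($I = 5 - -2179 = 5 + \left(-11783 + 13962\right) = 5 + 2179 = 2184$)
$U{\left(N,r \right)} = -310 - 5 N$ ($U{\left(N,r \right)} = 5 \left(-62 - N\right) = -310 - 5 N$)
$\frac{-42592 + I}{24102 + U{\left(z{\left(-7 \right)},-128 \right)}} = \frac{-42592 + 2184}{24102 - 255} = - \frac{40408}{24102 + \left(-310 + 55\right)} = - \frac{40408}{24102 - 255} = - \frac{40408}{23847}$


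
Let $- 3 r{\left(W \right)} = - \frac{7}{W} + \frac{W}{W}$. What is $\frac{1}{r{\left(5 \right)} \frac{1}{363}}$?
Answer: $\frac{5445}{2} \approx 2722.5$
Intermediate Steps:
$r{\left(W \right)} = - \frac{1}{3} + \frac{7}{3 W}$ ($r{\left(W \right)} = - \frac{- \frac{7}{W} + \frac{W}{W}}{3} = - \frac{- \frac{7}{W} + 1}{3} = - \frac{1 - \frac{7}{W}}{3} = - \frac{1}{3} + \frac{7}{3 W}$)
$\frac{1}{r{\left(5 \right)} \frac{1}{363}} = \frac{1}{\frac{7 - 5}{3 \cdot 5} \cdot \frac{1}{363}} = \frac{1}{\frac{1}{3} \cdot \frac{1}{5} \left(7 - 5\right) \frac{1}{363}} = \frac{1}{\frac{1}{3} \cdot \frac{1}{5} \cdot 2 \cdot \frac{1}{363}} = \frac{1}{\frac{2}{15} \cdot \frac{1}{363}} = \frac{1}{\frac{2}{5445}} = \frac{5445}{2}$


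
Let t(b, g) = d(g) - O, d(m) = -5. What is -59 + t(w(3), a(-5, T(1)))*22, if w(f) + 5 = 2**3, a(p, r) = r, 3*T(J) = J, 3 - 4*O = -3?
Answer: -202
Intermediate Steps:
O = 3/2 (O = 3/4 - 1/4*(-3) = 3/4 + 3/4 = 3/2 ≈ 1.5000)
T(J) = J/3
w(f) = 3 (w(f) = -5 + 2**3 = -5 + 8 = 3)
t(b, g) = -13/2 (t(b, g) = -5 - 1*3/2 = -5 - 3/2 = -13/2)
-59 + t(w(3), a(-5, T(1)))*22 = -59 - 13/2*22 = -59 - 143 = -202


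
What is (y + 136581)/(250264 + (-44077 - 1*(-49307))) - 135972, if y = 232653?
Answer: -17369830467/127747 ≈ -1.3597e+5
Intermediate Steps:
(y + 136581)/(250264 + (-44077 - 1*(-49307))) - 135972 = (232653 + 136581)/(250264 + (-44077 - 1*(-49307))) - 135972 = 369234/(250264 + (-44077 + 49307)) - 135972 = 369234/(250264 + 5230) - 135972 = 369234/255494 - 135972 = 369234*(1/255494) - 135972 = 184617/127747 - 135972 = -17369830467/127747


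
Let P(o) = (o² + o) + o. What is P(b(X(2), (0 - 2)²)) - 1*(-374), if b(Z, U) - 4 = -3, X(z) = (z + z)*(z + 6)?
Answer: 377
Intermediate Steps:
X(z) = 2*z*(6 + z) (X(z) = (2*z)*(6 + z) = 2*z*(6 + z))
b(Z, U) = 1 (b(Z, U) = 4 - 3 = 1)
P(o) = o² + 2*o (P(o) = (o + o²) + o = o² + 2*o)
P(b(X(2), (0 - 2)²)) - 1*(-374) = 1*(2 + 1) - 1*(-374) = 1*3 + 374 = 3 + 374 = 377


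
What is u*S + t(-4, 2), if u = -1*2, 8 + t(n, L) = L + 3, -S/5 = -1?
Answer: -13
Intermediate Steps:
S = 5 (S = -5*(-1) = 5)
t(n, L) = -5 + L (t(n, L) = -8 + (L + 3) = -8 + (3 + L) = -5 + L)
u = -2
u*S + t(-4, 2) = -2*5 + (-5 + 2) = -10 - 3 = -13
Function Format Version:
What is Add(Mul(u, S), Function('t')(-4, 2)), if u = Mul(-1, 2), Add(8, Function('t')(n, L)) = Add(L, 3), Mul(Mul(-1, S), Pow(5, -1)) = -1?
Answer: -13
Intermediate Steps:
S = 5 (S = Mul(-5, -1) = 5)
Function('t')(n, L) = Add(-5, L) (Function('t')(n, L) = Add(-8, Add(L, 3)) = Add(-8, Add(3, L)) = Add(-5, L))
u = -2
Add(Mul(u, S), Function('t')(-4, 2)) = Add(Mul(-2, 5), Add(-5, 2)) = Add(-10, -3) = -13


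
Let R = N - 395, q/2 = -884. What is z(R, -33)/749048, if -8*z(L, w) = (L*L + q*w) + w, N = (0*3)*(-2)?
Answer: -3349/93631 ≈ -0.035768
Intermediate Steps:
N = 0 (N = 0*(-2) = 0)
q = -1768 (q = 2*(-884) = -1768)
R = -395 (R = 0 - 395 = -395)
z(L, w) = -L²/8 + 1767*w/8 (z(L, w) = -((L*L - 1768*w) + w)/8 = -((L² - 1768*w) + w)/8 = -(L² - 1767*w)/8 = -L²/8 + 1767*w/8)
z(R, -33)/749048 = (-⅛*(-395)² + (1767/8)*(-33))/749048 = (-⅛*156025 - 58311/8)*(1/749048) = (-156025/8 - 58311/8)*(1/749048) = -26792*1/749048 = -3349/93631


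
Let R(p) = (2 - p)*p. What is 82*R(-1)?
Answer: -246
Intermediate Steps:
R(p) = p*(2 - p)
82*R(-1) = 82*(-(2 - 1*(-1))) = 82*(-(2 + 1)) = 82*(-1*3) = 82*(-3) = -246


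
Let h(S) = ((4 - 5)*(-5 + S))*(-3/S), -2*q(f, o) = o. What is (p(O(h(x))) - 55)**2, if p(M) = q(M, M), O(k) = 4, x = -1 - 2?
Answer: 3249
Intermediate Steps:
q(f, o) = -o/2
x = -3
h(S) = -3*(5 - S)/S (h(S) = (-(-5 + S))*(-3/S) = (5 - S)*(-3/S) = -3*(5 - S)/S)
p(M) = -M/2
(p(O(h(x))) - 55)**2 = (-1/2*4 - 55)**2 = (-2 - 55)**2 = (-57)**2 = 3249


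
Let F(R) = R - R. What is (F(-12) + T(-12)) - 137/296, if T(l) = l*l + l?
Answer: 38935/296 ≈ 131.54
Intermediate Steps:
F(R) = 0
T(l) = l + l² (T(l) = l² + l = l + l²)
(F(-12) + T(-12)) - 137/296 = (0 - 12*(1 - 12)) - 137/296 = (0 - 12*(-11)) - 137*1/296 = (0 + 132) - 137/296 = 132 - 137/296 = 38935/296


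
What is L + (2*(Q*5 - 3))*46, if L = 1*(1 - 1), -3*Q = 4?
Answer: -2668/3 ≈ -889.33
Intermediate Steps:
Q = -4/3 (Q = -⅓*4 = -4/3 ≈ -1.3333)
L = 0 (L = 1*0 = 0)
L + (2*(Q*5 - 3))*46 = 0 + (2*(-4/3*5 - 3))*46 = 0 + (2*(-20/3 - 3))*46 = 0 + (2*(-29/3))*46 = 0 - 58/3*46 = 0 - 2668/3 = -2668/3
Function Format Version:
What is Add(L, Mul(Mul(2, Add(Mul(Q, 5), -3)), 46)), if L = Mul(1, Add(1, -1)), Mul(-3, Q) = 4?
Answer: Rational(-2668, 3) ≈ -889.33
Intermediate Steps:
Q = Rational(-4, 3) (Q = Mul(Rational(-1, 3), 4) = Rational(-4, 3) ≈ -1.3333)
L = 0 (L = Mul(1, 0) = 0)
Add(L, Mul(Mul(2, Add(Mul(Q, 5), -3)), 46)) = Add(0, Mul(Mul(2, Add(Mul(Rational(-4, 3), 5), -3)), 46)) = Add(0, Mul(Mul(2, Add(Rational(-20, 3), -3)), 46)) = Add(0, Mul(Mul(2, Rational(-29, 3)), 46)) = Add(0, Mul(Rational(-58, 3), 46)) = Add(0, Rational(-2668, 3)) = Rational(-2668, 3)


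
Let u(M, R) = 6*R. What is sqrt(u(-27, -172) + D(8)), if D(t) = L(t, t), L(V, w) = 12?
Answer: 2*I*sqrt(255) ≈ 31.937*I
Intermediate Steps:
D(t) = 12
sqrt(u(-27, -172) + D(8)) = sqrt(6*(-172) + 12) = sqrt(-1032 + 12) = sqrt(-1020) = 2*I*sqrt(255)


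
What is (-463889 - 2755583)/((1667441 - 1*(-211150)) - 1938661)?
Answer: 1609736/30035 ≈ 53.595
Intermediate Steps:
(-463889 - 2755583)/((1667441 - 1*(-211150)) - 1938661) = -3219472/((1667441 + 211150) - 1938661) = -3219472/(1878591 - 1938661) = -3219472/(-60070) = -3219472*(-1/60070) = 1609736/30035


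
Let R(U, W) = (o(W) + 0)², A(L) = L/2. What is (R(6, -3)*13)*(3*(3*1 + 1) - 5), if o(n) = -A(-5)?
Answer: 2275/4 ≈ 568.75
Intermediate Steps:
A(L) = L/2 (A(L) = L*(½) = L/2)
o(n) = 5/2 (o(n) = -(-5)/2 = -1*(-5/2) = 5/2)
R(U, W) = 25/4 (R(U, W) = (5/2 + 0)² = (5/2)² = 25/4)
(R(6, -3)*13)*(3*(3*1 + 1) - 5) = ((25/4)*13)*(3*(3*1 + 1) - 5) = 325*(3*(3 + 1) - 5)/4 = 325*(3*4 - 5)/4 = 325*(12 - 5)/4 = (325/4)*7 = 2275/4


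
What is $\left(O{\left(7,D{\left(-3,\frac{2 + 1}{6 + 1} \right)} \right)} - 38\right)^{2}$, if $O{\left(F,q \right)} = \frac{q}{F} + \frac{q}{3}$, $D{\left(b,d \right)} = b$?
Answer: $\frac{76176}{49} \approx 1554.6$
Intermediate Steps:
$O{\left(F,q \right)} = \frac{q}{3} + \frac{q}{F}$ ($O{\left(F,q \right)} = \frac{q}{F} + q \frac{1}{3} = \frac{q}{F} + \frac{q}{3} = \frac{q}{3} + \frac{q}{F}$)
$\left(O{\left(7,D{\left(-3,\frac{2 + 1}{6 + 1} \right)} \right)} - 38\right)^{2} = \left(\left(\frac{1}{3} \left(-3\right) - \frac{3}{7}\right) - 38\right)^{2} = \left(\left(-1 - \frac{3}{7}\right) - 38\right)^{2} = \left(- \frac{10}{7} - 38\right)^{2} = \left(- \frac{276}{7}\right)^{2} = \frac{76176}{49}$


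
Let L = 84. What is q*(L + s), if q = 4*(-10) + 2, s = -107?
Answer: 874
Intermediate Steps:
q = -38 (q = -40 + 2 = -38)
q*(L + s) = -38*(84 - 107) = -38*(-23) = 874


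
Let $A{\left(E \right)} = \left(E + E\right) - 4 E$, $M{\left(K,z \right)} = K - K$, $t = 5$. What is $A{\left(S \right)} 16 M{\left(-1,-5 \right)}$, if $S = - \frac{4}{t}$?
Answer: $0$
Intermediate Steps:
$M{\left(K,z \right)} = 0$
$S = - \frac{4}{5} \approx -0.8$
$A{\left(E \right)} = - 2 E$ ($A{\left(E \right)} = 2 E - 4 E = - 2 E$)
$A{\left(S \right)} 16 M{\left(-1,-5 \right)} = \left(-2\right) \left(- \frac{4}{5}\right) 16 \cdot 0 = \frac{8}{5} \cdot 16 \cdot 0 = \frac{128}{5} \cdot 0 = 0$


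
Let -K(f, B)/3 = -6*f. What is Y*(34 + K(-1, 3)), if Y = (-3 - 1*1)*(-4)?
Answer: 256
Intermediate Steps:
K(f, B) = 18*f (K(f, B) = -(-18)*f = 18*f)
Y = 16 (Y = (-3 - 1)*(-4) = -4*(-4) = 16)
Y*(34 + K(-1, 3)) = 16*(34 + 18*(-1)) = 16*(34 - 18) = 16*16 = 256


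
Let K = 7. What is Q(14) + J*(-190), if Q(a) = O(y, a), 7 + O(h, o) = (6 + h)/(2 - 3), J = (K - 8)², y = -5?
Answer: -198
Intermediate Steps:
J = 1 (J = (7 - 8)² = (-1)² = 1)
O(h, o) = -13 - h (O(h, o) = -7 + (6 + h)/(2 - 3) = -7 + (6 + h)/(-1) = -7 + (6 + h)*(-1) = -7 + (-6 - h) = -13 - h)
Q(a) = -8 (Q(a) = -13 - 1*(-5) = -13 + 5 = -8)
Q(14) + J*(-190) = -8 + 1*(-190) = -8 - 190 = -198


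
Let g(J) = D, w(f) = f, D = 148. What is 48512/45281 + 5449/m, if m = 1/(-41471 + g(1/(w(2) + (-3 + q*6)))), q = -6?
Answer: -10195878663075/45281 ≈ -2.2517e+8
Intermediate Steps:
g(J) = 148
m = -1/41323 (m = 1/(-41471 + 148) = 1/(-41323) = -1/41323 ≈ -2.4200e-5)
48512/45281 + 5449/m = 48512/45281 + 5449/(-1/41323) = 48512*(1/45281) + 5449*(-41323) = 48512/45281 - 225169027 = -10195878663075/45281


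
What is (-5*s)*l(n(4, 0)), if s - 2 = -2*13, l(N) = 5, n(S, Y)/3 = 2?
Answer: 600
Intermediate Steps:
n(S, Y) = 6 (n(S, Y) = 3*2 = 6)
s = -24 (s = 2 - 2*13 = 2 - 26 = -24)
(-5*s)*l(n(4, 0)) = -5*(-24)*5 = 120*5 = 600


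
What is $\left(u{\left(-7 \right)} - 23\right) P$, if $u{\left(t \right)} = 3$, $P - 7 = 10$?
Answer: $-340$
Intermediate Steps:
$P = 17$ ($P = 7 + 10 = 17$)
$\left(u{\left(-7 \right)} - 23\right) P = \left(3 - 23\right) 17 = \left(-20\right) 17 = -340$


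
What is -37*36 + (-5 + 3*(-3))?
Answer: -1346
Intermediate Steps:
-37*36 + (-5 + 3*(-3)) = -1332 + (-5 - 9) = -1332 - 14 = -1346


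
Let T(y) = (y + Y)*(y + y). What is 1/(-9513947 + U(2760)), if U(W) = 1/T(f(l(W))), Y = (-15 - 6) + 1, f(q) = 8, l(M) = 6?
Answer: -192/1826677825 ≈ -1.0511e-7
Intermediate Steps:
Y = -20 (Y = -21 + 1 = -20)
T(y) = 2*y*(-20 + y) (T(y) = (y - 20)*(y + y) = (-20 + y)*(2*y) = 2*y*(-20 + y))
U(W) = -1/192 (U(W) = 1/(2*8*(-20 + 8)) = 1/(2*8*(-12)) = 1/(-192) = -1/192)
1/(-9513947 + U(2760)) = 1/(-9513947 - 1/192) = 1/(-1826677825/192) = -192/1826677825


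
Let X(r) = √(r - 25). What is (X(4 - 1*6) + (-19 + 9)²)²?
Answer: 9973 + 600*I*√3 ≈ 9973.0 + 1039.2*I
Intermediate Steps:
X(r) = √(-25 + r)
(X(4 - 1*6) + (-19 + 9)²)² = (√(-25 + (4 - 1*6)) + (-19 + 9)²)² = (√(-25 + (4 - 6)) + (-10)²)² = (√(-25 - 2) + 100)² = (√(-27) + 100)² = (3*I*√3 + 100)² = (100 + 3*I*√3)²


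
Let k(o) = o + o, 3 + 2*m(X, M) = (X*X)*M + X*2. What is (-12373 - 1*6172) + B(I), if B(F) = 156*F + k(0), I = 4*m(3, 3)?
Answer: -9185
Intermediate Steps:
m(X, M) = -3/2 + X + M*X²/2 (m(X, M) = -3/2 + ((X*X)*M + X*2)/2 = -3/2 + (X²*M + 2*X)/2 = -3/2 + (M*X² + 2*X)/2 = -3/2 + (2*X + M*X²)/2 = -3/2 + (X + M*X²/2) = -3/2 + X + M*X²/2)
I = 60 (I = 4*(-3/2 + 3 + (½)*3*3²) = 4*(-3/2 + 3 + (½)*3*9) = 4*(-3/2 + 3 + 27/2) = 4*15 = 60)
k(o) = 2*o
B(F) = 156*F (B(F) = 156*F + 2*0 = 156*F + 0 = 156*F)
(-12373 - 1*6172) + B(I) = (-12373 - 1*6172) + 156*60 = (-12373 - 6172) + 9360 = -18545 + 9360 = -9185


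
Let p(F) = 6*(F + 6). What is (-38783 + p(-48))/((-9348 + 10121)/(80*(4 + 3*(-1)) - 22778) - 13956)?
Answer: 886016430/316774061 ≈ 2.7970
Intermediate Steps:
p(F) = 36 + 6*F (p(F) = 6*(6 + F) = 36 + 6*F)
(-38783 + p(-48))/((-9348 + 10121)/(80*(4 + 3*(-1)) - 22778) - 13956) = (-38783 + (36 + 6*(-48)))/((-9348 + 10121)/(80*(4 + 3*(-1)) - 22778) - 13956) = (-38783 + (36 - 288))/(773/(80*(4 - 3) - 22778) - 13956) = (-38783 - 252)/(773/(80*1 - 22778) - 13956) = -39035/(773/(80 - 22778) - 13956) = -39035/(773/(-22698) - 13956) = -39035/(773*(-1/22698) - 13956) = -39035/(-773/22698 - 13956) = -39035/(-316774061/22698) = -39035*(-22698/316774061) = 886016430/316774061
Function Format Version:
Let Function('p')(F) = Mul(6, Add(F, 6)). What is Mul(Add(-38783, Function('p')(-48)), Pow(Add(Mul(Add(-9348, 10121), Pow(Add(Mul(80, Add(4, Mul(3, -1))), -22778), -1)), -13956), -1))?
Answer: Rational(886016430, 316774061) ≈ 2.7970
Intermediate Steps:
Function('p')(F) = Add(36, Mul(6, F)) (Function('p')(F) = Mul(6, Add(6, F)) = Add(36, Mul(6, F)))
Mul(Add(-38783, Function('p')(-48)), Pow(Add(Mul(Add(-9348, 10121), Pow(Add(Mul(80, Add(4, Mul(3, -1))), -22778), -1)), -13956), -1)) = Mul(Add(-38783, Add(36, Mul(6, -48))), Pow(Add(Mul(Add(-9348, 10121), Pow(Add(Mul(80, Add(4, Mul(3, -1))), -22778), -1)), -13956), -1)) = Mul(Add(-38783, Add(36, -288)), Pow(Add(Mul(773, Pow(Add(Mul(80, Add(4, -3)), -22778), -1)), -13956), -1)) = Mul(Add(-38783, -252), Pow(Add(Mul(773, Pow(Add(Mul(80, 1), -22778), -1)), -13956), -1)) = Mul(-39035, Pow(Add(Mul(773, Pow(Add(80, -22778), -1)), -13956), -1)) = Mul(-39035, Pow(Add(Mul(773, Pow(-22698, -1)), -13956), -1)) = Mul(-39035, Pow(Add(Mul(773, Rational(-1, 22698)), -13956), -1)) = Mul(-39035, Pow(Add(Rational(-773, 22698), -13956), -1)) = Mul(-39035, Pow(Rational(-316774061, 22698), -1)) = Mul(-39035, Rational(-22698, 316774061)) = Rational(886016430, 316774061)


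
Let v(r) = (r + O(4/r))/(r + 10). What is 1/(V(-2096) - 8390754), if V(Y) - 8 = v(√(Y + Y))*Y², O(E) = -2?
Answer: (-2*√262 + 5*I)/(6*(-7724491*I + 1332510*√262)) ≈ -2.3398e-7 - 4.5161e-8*I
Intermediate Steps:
v(r) = (-2 + r)/(10 + r) (v(r) = (r - 2)/(r + 10) = (-2 + r)/(10 + r))
V(Y) = 8 + Y²*(-2 + √2*√Y)/(10 + √2*√Y) (V(Y) = 8 + ((-2 + √(Y + Y))/(10 + √(Y + Y)))*Y² = 8 + ((-2 + √(2*Y))/(10 + √(2*Y)))*Y² = 8 + ((-2 + √2*√Y)/(10 + √2*√Y))*Y² = 8 + Y²*(-2 + √2*√Y)/(10 + √2*√Y))
1/(V(-2096) - 8390754) = 1/((80 + (-2096)²*(-2 + √2*√(-2096)) + 8*√2*√(-2096))/(10 + √2*√(-2096)) - 8390754) = 1/((80 + 4393216*(-2 + √2*(4*I*√131)) + 8*√2*(4*I*√131))/(10 + √2*(4*I*√131)) - 8390754) = 1/((80 + 4393216*(-2 + 4*I*√262) + 32*I*√262)/(10 + 4*I*√262) - 8390754) = 1/((80 + (-8786432 + 17572864*I*√262) + 32*I*√262)/(10 + 4*I*√262) - 8390754) = 1/((-8786352 + 17572896*I*√262)/(10 + 4*I*√262) - 8390754) = 1/(-8390754 + (-8786352 + 17572896*I*√262)/(10 + 4*I*√262))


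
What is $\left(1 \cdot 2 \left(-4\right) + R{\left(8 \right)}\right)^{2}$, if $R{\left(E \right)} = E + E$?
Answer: $64$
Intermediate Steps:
$R{\left(E \right)} = 2 E$
$\left(1 \cdot 2 \left(-4\right) + R{\left(8 \right)}\right)^{2} = \left(1 \cdot 2 \left(-4\right) + 2 \cdot 8\right)^{2} = \left(2 \left(-4\right) + 16\right)^{2} = \left(-8 + 16\right)^{2} = 8^{2} = 64$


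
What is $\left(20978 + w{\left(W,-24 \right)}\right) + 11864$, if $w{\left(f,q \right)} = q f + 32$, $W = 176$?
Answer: $28650$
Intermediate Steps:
$w{\left(f,q \right)} = 32 + f q$ ($w{\left(f,q \right)} = f q + 32 = 32 + f q$)
$\left(20978 + w{\left(W,-24 \right)}\right) + 11864 = \left(20978 + \left(32 + 176 \left(-24\right)\right)\right) + 11864 = \left(20978 + \left(32 - 4224\right)\right) + 11864 = \left(20978 - 4192\right) + 11864 = 16786 + 11864 = 28650$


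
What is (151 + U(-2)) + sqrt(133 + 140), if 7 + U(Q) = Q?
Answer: 142 + sqrt(273) ≈ 158.52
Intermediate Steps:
U(Q) = -7 + Q
(151 + U(-2)) + sqrt(133 + 140) = (151 + (-7 - 2)) + sqrt(133 + 140) = (151 - 9) + sqrt(273) = 142 + sqrt(273)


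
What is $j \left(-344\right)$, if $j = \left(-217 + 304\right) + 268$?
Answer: $-122120$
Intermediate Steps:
$j = 355$ ($j = 87 + 268 = 355$)
$j \left(-344\right) = 355 \left(-344\right) = -122120$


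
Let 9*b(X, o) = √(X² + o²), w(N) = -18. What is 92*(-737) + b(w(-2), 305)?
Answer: -67804 + √93349/9 ≈ -67770.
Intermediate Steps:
b(X, o) = √(X² + o²)/9
92*(-737) + b(w(-2), 305) = 92*(-737) + √((-18)² + 305²)/9 = -67804 + √(324 + 93025)/9 = -67804 + √93349/9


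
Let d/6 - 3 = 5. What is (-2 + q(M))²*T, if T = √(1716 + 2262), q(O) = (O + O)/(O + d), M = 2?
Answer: 6912*√442/625 ≈ 232.51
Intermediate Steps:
d = 48 (d = 18 + 6*5 = 18 + 30 = 48)
q(O) = 2*O/(48 + O) (q(O) = (O + O)/(O + 48) = (2*O)/(48 + O) = 2*O/(48 + O))
T = 3*√442 (T = √3978 = 3*√442 ≈ 63.071)
(-2 + q(M))²*T = (-2 + 2*2/(48 + 2))²*(3*√442) = (-2 + 2*2/50)²*(3*√442) = (-2 + 2*2*(1/50))²*(3*√442) = (-2 + 2/25)²*(3*√442) = (-48/25)²*(3*√442) = 2304*(3*√442)/625 = 6912*√442/625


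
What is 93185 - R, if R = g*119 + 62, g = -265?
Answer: 124658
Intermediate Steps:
R = -31473 (R = -265*119 + 62 = -31535 + 62 = -31473)
93185 - R = 93185 - 1*(-31473) = 93185 + 31473 = 124658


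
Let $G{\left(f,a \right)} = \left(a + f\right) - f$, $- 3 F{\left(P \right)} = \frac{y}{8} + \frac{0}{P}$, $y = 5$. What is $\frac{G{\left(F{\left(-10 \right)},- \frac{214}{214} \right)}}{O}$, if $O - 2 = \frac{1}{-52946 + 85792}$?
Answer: $- \frac{32846}{65693} \approx -0.49999$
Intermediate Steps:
$F{\left(P \right)} = - \frac{5}{24}$ ($F{\left(P \right)} = - \frac{\frac{5}{8} + \frac{0}{P}}{3} = - \frac{5 \cdot \frac{1}{8} + 0}{3} = - \frac{\frac{5}{8} + 0}{3} = \left(- \frac{1}{3}\right) \frac{5}{8} = - \frac{5}{24}$)
$G{\left(f,a \right)} = a$
$O = \frac{65693}{32846}$ ($O = 2 + \frac{1}{-52946 + 85792} = 2 + \frac{1}{32846} = \frac{65693}{32846} \approx 2.0$)
$\frac{G{\left(F{\left(-10 \right)},- \frac{214}{214} \right)}}{O} = \frac{\left(-214\right) \frac{1}{214}}{\frac{65693}{32846}} = \left(-214\right) \frac{1}{214} \cdot \frac{32846}{65693} = \left(-1\right) \frac{32846}{65693} = - \frac{32846}{65693}$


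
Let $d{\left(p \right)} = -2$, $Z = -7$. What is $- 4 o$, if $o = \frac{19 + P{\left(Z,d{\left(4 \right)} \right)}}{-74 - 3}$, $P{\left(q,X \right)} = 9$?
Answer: $\frac{16}{11} \approx 1.4545$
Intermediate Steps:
$o = - \frac{4}{11}$ ($o = \frac{19 + 9}{-74 - 3} = \frac{28}{-77} = 28 \left(- \frac{1}{77}\right) = - \frac{4}{11} \approx -0.36364$)
$- 4 o = \left(-4\right) \left(- \frac{4}{11}\right) = \frac{16}{11}$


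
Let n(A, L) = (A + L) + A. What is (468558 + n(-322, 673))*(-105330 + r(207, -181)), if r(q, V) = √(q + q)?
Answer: -49356268710 + 1405761*√46 ≈ -4.9347e+10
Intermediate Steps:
r(q, V) = √2*√q (r(q, V) = √(2*q) = √2*√q)
n(A, L) = L + 2*A
(468558 + n(-322, 673))*(-105330 + r(207, -181)) = (468558 + (673 + 2*(-322)))*(-105330 + √2*√207) = (468558 + (673 - 644))*(-105330 + √2*(3*√23)) = (468558 + 29)*(-105330 + 3*√46) = 468587*(-105330 + 3*√46) = -49356268710 + 1405761*√46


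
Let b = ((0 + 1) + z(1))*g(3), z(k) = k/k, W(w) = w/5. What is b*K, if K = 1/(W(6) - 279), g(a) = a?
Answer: -10/463 ≈ -0.021598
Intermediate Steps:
W(w) = w/5 (W(w) = w*(⅕) = w/5)
z(k) = 1
K = -5/1389 (K = 1/((⅕)*6 - 279) = 1/(6/5 - 279) = 1/(-1389/5) = -5/1389 ≈ -0.0035997)
b = 6 (b = ((0 + 1) + 1)*3 = (1 + 1)*3 = 2*3 = 6)
b*K = 6*(-5/1389) = -10/463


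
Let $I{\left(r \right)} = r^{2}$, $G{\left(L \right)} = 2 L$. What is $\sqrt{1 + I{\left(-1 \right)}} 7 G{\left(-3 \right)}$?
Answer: $- 42 \sqrt{2} \approx -59.397$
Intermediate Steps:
$\sqrt{1 + I{\left(-1 \right)}} 7 G{\left(-3 \right)} = \sqrt{1 + \left(-1\right)^{2}} \cdot 7 \cdot 2 \left(-3\right) = \sqrt{1 + 1} \cdot 7 \left(-6\right) = \sqrt{2} \cdot 7 \left(-6\right) = 7 \sqrt{2} \left(-6\right) = - 42 \sqrt{2}$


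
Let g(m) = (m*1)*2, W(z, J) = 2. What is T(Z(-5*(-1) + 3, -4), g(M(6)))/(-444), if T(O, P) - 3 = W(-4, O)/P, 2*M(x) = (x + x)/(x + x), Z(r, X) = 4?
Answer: -5/444 ≈ -0.011261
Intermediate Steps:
M(x) = ½ (M(x) = ((x + x)/(x + x))/2 = ((2*x)/((2*x)))/2 = ((2*x)*(1/(2*x)))/2 = (½)*1 = ½)
g(m) = 2*m (g(m) = m*2 = 2*m)
T(O, P) = 3 + 2/P
T(Z(-5*(-1) + 3, -4), g(M(6)))/(-444) = (3 + 2/((2*(½))))/(-444) = (3 + 2/1)*(-1/444) = (3 + 2*1)*(-1/444) = (3 + 2)*(-1/444) = 5*(-1/444) = -5/444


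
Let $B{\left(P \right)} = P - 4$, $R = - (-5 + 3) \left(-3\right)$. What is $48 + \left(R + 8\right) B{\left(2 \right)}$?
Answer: $44$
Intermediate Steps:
$R = -6$ ($R = \left(-1\right) \left(-2\right) \left(-3\right) = 2 \left(-3\right) = -6$)
$B{\left(P \right)} = -4 + P$
$48 + \left(R + 8\right) B{\left(2 \right)} = 48 + \left(-6 + 8\right) \left(-4 + 2\right) = 48 + 2 \left(-2\right) = 48 - 4 = 44$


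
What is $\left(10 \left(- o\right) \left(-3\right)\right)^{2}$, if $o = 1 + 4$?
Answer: $22500$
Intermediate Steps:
$o = 5$
$\left(10 \left(- o\right) \left(-3\right)\right)^{2} = \left(10 \left(\left(-1\right) 5\right) \left(-3\right)\right)^{2} = \left(10 \left(-5\right) \left(-3\right)\right)^{2} = \left(\left(-50\right) \left(-3\right)\right)^{2} = 150^{2} = 22500$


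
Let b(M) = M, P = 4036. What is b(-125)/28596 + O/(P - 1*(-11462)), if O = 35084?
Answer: 23841067/10551924 ≈ 2.2594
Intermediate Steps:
b(-125)/28596 + O/(P - 1*(-11462)) = -125/28596 + 35084/(4036 - 1*(-11462)) = -125*1/28596 + 35084/(4036 + 11462) = -125/28596 + 35084/15498 = -125/28596 + 35084*(1/15498) = -125/28596 + 2506/1107 = 23841067/10551924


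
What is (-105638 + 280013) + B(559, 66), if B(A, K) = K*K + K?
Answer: 178797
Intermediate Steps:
B(A, K) = K + K**2 (B(A, K) = K**2 + K = K + K**2)
(-105638 + 280013) + B(559, 66) = (-105638 + 280013) + 66*(1 + 66) = 174375 + 66*67 = 174375 + 4422 = 178797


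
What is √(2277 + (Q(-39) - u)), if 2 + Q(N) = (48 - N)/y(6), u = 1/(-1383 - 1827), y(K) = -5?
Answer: 29*√27660570/3210 ≈ 47.514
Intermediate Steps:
u = -1/3210 (u = 1/(-3210) = -1/3210 ≈ -0.00031153)
Q(N) = -58/5 + N/5 (Q(N) = -2 + (48 - N)/(-5) = -2 + (48 - N)*(-⅕) = -2 + (-48/5 + N/5) = -58/5 + N/5)
√(2277 + (Q(-39) - u)) = √(2277 + ((-58/5 + (⅕)*(-39)) - 1*(-1/3210))) = √(2277 + ((-58/5 - 39/5) + 1/3210)) = √(2277 + (-97/5 + 1/3210)) = √(2277 - 62273/3210) = √(7246897/3210) = 29*√27660570/3210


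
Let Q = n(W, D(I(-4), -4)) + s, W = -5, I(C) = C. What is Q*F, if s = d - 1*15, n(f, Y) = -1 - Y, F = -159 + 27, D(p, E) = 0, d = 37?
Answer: -2772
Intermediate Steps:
F = -132
s = 22 (s = 37 - 1*15 = 37 - 15 = 22)
Q = 21 (Q = (-1 - 1*0) + 22 = (-1 + 0) + 22 = -1 + 22 = 21)
Q*F = 21*(-132) = -2772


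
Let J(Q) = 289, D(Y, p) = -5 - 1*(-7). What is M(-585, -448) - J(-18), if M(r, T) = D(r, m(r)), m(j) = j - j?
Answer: -287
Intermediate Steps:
m(j) = 0
D(Y, p) = 2 (D(Y, p) = -5 + 7 = 2)
M(r, T) = 2
M(-585, -448) - J(-18) = 2 - 1*289 = 2 - 289 = -287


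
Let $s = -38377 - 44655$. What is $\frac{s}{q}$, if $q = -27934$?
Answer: $\frac{41516}{13967} \approx 2.9724$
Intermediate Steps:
$s = -83032$ ($s = -38377 - 44655 = -83032$)
$\frac{s}{q} = - \frac{83032}{-27934} = \left(-83032\right) \left(- \frac{1}{27934}\right) = \frac{41516}{13967}$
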